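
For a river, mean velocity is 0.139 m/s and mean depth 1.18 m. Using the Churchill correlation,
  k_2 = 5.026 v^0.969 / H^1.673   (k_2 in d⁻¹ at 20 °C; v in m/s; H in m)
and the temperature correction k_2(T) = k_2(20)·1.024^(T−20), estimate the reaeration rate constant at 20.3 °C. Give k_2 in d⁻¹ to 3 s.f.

k_2(20) = 5.026 × 0.139^0.969 / 1.18^1.673 = 5.026 × 0.1478 / 1.319 = 0.5630 d⁻¹.
k_2(20.3) = 0.5630 × 1.024^(20.3−20) = 0.5630 × 1.007 = 0.5671 d⁻¹.

k_2 ≈ 0.567 d⁻¹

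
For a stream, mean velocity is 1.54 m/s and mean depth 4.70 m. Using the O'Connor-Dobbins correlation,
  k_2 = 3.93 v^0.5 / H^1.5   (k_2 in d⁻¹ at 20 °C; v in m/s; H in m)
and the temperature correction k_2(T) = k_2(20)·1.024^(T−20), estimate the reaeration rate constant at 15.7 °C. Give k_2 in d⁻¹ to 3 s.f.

k_2(20) = 3.93 × 1.54^0.5 / 4.70^1.5 = 3.93 × 1.241 / 10.19 = 0.4786 d⁻¹.
k_2(15.7) = 0.4786 × 1.024^(15.7−20) = 0.4786 × 0.9030 = 0.4322 d⁻¹.

k_2 ≈ 0.432 d⁻¹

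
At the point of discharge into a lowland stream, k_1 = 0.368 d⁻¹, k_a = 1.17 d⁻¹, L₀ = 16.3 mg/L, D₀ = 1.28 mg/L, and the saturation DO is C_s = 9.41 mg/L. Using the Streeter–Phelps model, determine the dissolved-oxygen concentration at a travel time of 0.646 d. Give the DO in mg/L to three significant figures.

k_1 L₀/(k_a−k_1) = 0.368×16.3/(1.17−0.368) = 5.998/0.8020 = 7.479 mg/L.
e^(−k_1 t) = e^(−0.368×0.6460) = 0.7884; e^(−k_a t) = e^(−1.17×0.6460) = 0.4696.
D = 7.479 × (0.7884 − 0.4696) + 1.28 × 0.4696 = 2.384 + 0.6011 = 2.985 mg/L.
DO = C_s − D = 9.41 − 2.985 = 6.425 mg/L.

DO ≈ 6.42 mg/L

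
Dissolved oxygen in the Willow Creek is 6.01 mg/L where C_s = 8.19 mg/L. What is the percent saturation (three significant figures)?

73.4 % saturation

% saturation = C/C_s × 100 = 6.01/8.19 × 100 = 73.4 %.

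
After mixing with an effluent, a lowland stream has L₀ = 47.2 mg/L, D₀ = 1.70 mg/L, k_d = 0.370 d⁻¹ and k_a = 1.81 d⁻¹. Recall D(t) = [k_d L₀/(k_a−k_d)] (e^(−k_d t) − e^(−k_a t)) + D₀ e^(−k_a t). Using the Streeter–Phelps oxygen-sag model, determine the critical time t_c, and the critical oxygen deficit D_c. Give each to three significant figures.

At the critical point dD/dt = 0, so k_d L₀ e^(−k_d t) = k_a D. Substituting D(t) from the Streeter–Phelps equation and solving for t gives
t_c = ln[(k_a/k_d)(1 − D₀(k_a−k_d)/(k_d L₀))] / (k_a−k_d).
Here k_a−k_d = 1.440 d⁻¹ and 1 − D₀(k_a−k_d)/(k_d L₀) = 1 − 1.70×1.440/(0.370×47.2) = 0.8598, so
t_c = ln(4.892 × 0.8598) / 1.440 = 1.437 / 1.440 = 0.9976 d.
L(t_c) = L₀ e^(−k_d t_c) = 47.2 × 0.6913 = 32.63 mg/L, and at the critical point k_a D_c = k_d L, so D_c = (0.370/1.81) × 32.63 = 6.671 mg/L.

t_c ≈ 0.998 d; D_c ≈ 6.67 mg/L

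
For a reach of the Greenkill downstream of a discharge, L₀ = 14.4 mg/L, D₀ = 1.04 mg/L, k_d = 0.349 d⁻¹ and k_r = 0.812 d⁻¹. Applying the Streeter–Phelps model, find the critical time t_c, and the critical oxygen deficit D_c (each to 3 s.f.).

At the critical point dD/dt = 0, so k_d L₀ e^(−k_d t) = k_r D. Substituting D(t) from the Streeter–Phelps equation and solving for t gives
t_c = ln[(k_r/k_d)(1 − D₀(k_r−k_d)/(k_d L₀))] / (k_r−k_d).
Here k_r−k_d = 0.4630 d⁻¹ and 1 − D₀(k_r−k_d)/(k_d L₀) = 1 − 1.04×0.4630/(0.349×14.4) = 0.9042, so
t_c = ln(2.327 × 0.9042) / 0.4630 = 0.7437 / 0.4630 = 1.606 d.
L(t_c) = L₀ e^(−k_d t_c) = 14.4 × 0.5709 = 8.221 mg/L, and at the critical point k_r D_c = k_d L, so D_c = (0.349/0.812) × 8.221 = 3.533 mg/L.

t_c ≈ 1.61 d; D_c ≈ 3.53 mg/L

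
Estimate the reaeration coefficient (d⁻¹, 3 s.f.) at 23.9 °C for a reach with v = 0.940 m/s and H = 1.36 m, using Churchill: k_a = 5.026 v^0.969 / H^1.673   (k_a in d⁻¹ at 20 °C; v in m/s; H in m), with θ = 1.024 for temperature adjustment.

k_a(20) = 5.026 × 0.940^0.969 / 1.36^1.673 = 5.026 × 0.9418 / 1.673 = 2.830 d⁻¹.
k_a(23.9) = 2.830 × 1.024^(23.9−20) = 2.830 × 1.097 = 3.104 d⁻¹.

k_a ≈ 3.10 d⁻¹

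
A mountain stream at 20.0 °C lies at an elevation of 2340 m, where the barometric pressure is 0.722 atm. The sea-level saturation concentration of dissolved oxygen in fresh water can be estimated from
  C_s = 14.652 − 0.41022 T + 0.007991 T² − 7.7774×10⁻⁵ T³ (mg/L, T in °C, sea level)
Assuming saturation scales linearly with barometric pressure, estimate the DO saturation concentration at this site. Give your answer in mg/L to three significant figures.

At sea level: C_s = 14.652 − 0.41022×20.0 + 0.007991×20.0² − 7.7774×10⁻⁵×20.0³ = 9.022 mg/L.
Pressure correction: C_s' = 9.022 × 0.722 = 6.514 mg/L.

C_s ≈ 6.51 mg/L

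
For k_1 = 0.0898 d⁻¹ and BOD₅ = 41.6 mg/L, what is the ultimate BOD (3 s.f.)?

L₀ ≈ 115 mg/L

BOD₅ = L₀(1 − e^(−5k_1)) ⇒ L₀ = BOD₅ / (1 − e^(−5×0.0898))
= 41.6 / (1 − 0.6383) = 41.6 / 0.3617 = 115.0 mg/L.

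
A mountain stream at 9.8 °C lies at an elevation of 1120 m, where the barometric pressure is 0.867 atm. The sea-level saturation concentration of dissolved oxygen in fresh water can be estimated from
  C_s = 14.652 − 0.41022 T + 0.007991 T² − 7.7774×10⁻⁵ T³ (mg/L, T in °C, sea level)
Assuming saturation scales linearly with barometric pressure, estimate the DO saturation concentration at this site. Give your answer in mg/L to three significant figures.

At sea level: C_s = 14.652 − 0.41022×9.8 + 0.007991×9.8² − 7.7774×10⁻⁵×9.8³ = 11.33 mg/L.
Pressure correction: C_s' = 11.33 × 0.867 = 9.820 mg/L.

C_s ≈ 9.82 mg/L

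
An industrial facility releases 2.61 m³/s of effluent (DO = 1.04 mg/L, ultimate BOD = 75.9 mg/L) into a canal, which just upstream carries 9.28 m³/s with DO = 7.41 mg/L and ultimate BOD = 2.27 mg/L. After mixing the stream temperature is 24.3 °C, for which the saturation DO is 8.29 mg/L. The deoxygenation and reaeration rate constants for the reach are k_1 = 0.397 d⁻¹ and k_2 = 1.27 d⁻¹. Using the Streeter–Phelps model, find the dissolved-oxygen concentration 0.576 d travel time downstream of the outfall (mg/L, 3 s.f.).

DO ≈ 4.56 mg/L

Mixed DO = (9.28×7.41 + 2.61×1.04)/(9.28+2.61) = 71.48/11.89 = 6.012 mg/L.
Mixed L₀ = (9.28×2.27 + 2.61×75.9)/(11.89) = 219.2/11.89 = 18.43 mg/L.
Initial deficit D₀ = C_s − DO₀ = 8.29 − 6.012 = 2.278 mg/L.
D(0.576) = [0.397×18.43/(1.27−0.397)](e^(−0.397×0.576) − e^(−1.27×0.576)) + 2.278 e^(−1.27×0.576)
= 8.382 × (0.7956 − 0.4812) + 2.278 × 0.4812 = 3.732 mg/L.
DO = 8.29 − 3.732 = 4.558 mg/L.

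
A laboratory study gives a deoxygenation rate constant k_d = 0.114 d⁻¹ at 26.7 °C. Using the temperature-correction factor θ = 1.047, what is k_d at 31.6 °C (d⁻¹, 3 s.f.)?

k_d(T₂) = k_d(T₁) · θ^(T₂−T₁) = 0.114 × 1.047^(31.6−26.7)
= 0.114 × 1.047^4.90 = 0.114 × 1.252 = 0.1428 d⁻¹.

k_d ≈ 0.143 d⁻¹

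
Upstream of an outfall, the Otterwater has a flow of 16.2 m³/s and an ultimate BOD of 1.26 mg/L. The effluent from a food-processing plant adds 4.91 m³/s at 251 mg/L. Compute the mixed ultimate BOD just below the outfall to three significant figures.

59.3 mg/L

Flow-weighted mixing: C = (Q_r C_r + Q_w C_w)/(Q_r + Q_w)
= (16.2×1.26 + 4.91×251)/(16.2 + 4.91) = 1253/21.11 = 59.35 mg/L.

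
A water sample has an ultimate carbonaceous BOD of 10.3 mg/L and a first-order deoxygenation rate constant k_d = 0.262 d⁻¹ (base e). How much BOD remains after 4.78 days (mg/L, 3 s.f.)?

L ≈ 2.94 mg/L

L_t = L₀ e^(−k_d t) = 10.3 × e^(−0.262×4.78) = 10.3 × 0.2858 = 2.944 mg/L.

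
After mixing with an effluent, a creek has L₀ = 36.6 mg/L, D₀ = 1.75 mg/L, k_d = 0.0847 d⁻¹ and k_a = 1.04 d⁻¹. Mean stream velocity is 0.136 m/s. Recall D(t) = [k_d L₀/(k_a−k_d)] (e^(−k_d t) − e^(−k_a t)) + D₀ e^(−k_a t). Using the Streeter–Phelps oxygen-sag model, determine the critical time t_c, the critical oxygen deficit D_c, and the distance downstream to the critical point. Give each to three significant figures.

t_c ≈ 1.81 d; D_c ≈ 2.56 mg/L; x_c ≈ 21.3 km

At the critical point dD/dt = 0, so k_d L₀ e^(−k_d t) = k_a D. Substituting D(t) from the Streeter–Phelps equation and solving for t gives
t_c = ln[(k_a/k_d)(1 − D₀(k_a−k_d)/(k_d L₀))] / (k_a−k_d).
Here k_a−k_d = 0.9553 d⁻¹ and 1 − D₀(k_a−k_d)/(k_d L₀) = 1 − 1.75×0.9553/(0.0847×36.6) = 0.4607, so
t_c = ln(12.28 × 0.4607) / 0.9553 = 1.733 / 0.9553 = 1.814 d.
D_c = (k_d/k_a) L₀ e^(−k_d t_c) = (0.0847/1.04) × 36.6 × e^(−0.0847×1.814) = 0.08144 × 36.6 × 0.8576 = 2.556 mg/L.
x_c = v t_c = 0.136 m/s × 1.814 d × 86400 s/d = 21320 m ≈ 21.3 km.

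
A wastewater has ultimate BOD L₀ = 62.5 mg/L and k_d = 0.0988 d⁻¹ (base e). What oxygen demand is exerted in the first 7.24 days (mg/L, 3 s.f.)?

y_t = L₀(1 − e^(−k_d t)) = 62.5 × (1 − e^(−0.0988×7.24))
= 62.5 × (1 − 0.4890) = 62.5 × 0.5110 = 31.94 mg/L.

y ≈ 31.9 mg/L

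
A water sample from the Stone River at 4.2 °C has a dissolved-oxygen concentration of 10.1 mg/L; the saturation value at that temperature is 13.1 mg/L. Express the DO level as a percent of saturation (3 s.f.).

77.1 % saturation

% saturation = C/C_s × 100 = 10.1/13.1 × 100 = 77.1 %.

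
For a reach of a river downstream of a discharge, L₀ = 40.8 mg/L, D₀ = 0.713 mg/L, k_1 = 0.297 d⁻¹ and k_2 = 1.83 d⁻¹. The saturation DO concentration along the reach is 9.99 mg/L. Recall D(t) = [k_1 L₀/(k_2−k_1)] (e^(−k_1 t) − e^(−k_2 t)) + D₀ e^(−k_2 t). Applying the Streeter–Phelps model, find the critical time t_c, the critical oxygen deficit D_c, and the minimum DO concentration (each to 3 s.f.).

t_c ≈ 1.12 d; D_c ≈ 4.74 mg/L; min DO ≈ 5.25 mg/L

t_c = [1/(k_2−k_1)] ln[(k_2/k_1)(1 − D₀(k_2−k_1)/(k_1 L₀))]
= [1/(1.83−0.297)] ln[(1.83/0.297)(1 − 0.713×1.533/(0.297×40.8))]
= (1/1.533) ln[6.162 × 0.9098] = 0.6523 × ln(5.606) = 0.6523 × 1.724 = 1.124 d.
L(t_c) = L₀ e^(−k_1 t_c) = 40.8 × 0.7161 = 29.22 mg/L, and at the critical point k_2 D_c = k_1 L, so D_c = (0.297/1.83) × 29.22 = 4.742 mg/L.
Minimum DO = C_s − D_c = 9.99 − 4.742 = 5.248 mg/L.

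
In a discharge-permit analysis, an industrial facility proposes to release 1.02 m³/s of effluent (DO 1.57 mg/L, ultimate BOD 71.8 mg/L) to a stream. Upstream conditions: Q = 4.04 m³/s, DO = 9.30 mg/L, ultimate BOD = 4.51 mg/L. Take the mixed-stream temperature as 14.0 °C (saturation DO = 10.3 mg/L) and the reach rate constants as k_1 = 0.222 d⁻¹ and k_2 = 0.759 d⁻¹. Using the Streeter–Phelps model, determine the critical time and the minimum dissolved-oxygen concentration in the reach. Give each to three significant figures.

t_c ≈ 1.51 d; minimum DO ≈ 6.52 mg/L

Mixed DO = (4.04×9.30 + 1.02×1.57)/(4.04+1.02) = 39.17/5.060 = 7.742 mg/L.
Mixed L₀ = (4.04×4.51 + 1.02×71.8)/(5.060) = 91.46/5.060 = 18.07 mg/L.
Initial deficit D₀ = C_s − DO₀ = 10.3 − 7.742 = 2.558 mg/L.
t_c = (1/0.5370) ln[(0.759/0.222)(1 − 2.558×0.5370/(0.222×18.07))] = 1.862 × ln(2.248) = 1.509 d.
D_c = (0.222/0.759) × 18.07 × e^(−0.222×1.509) = 0.2925 × 18.07 × 0.7154 = 3.782 mg/L.
Minimum DO = 10.3 − 3.782 = 6.518 mg/L.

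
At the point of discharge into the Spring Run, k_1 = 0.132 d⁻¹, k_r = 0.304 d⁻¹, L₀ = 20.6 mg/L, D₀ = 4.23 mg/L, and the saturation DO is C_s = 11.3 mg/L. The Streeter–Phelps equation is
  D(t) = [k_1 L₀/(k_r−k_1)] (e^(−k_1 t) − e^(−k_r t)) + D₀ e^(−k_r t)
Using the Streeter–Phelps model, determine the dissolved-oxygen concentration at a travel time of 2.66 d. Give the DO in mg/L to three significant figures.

k_1 L₀/(k_r−k_1) = 0.132×20.6/(0.304−0.132) = 2.719/0.1720 = 15.81 mg/L.
e^(−k_1 t) = e^(−0.132×2.660) = 0.7039; e^(−k_r t) = e^(−0.304×2.660) = 0.4455.
D = 15.81 × (0.7039 − 0.4455) + 4.23 × 0.4455 = 4.086 + 1.884 = 5.970 mg/L.
DO = C_s − D = 11.3 − 5.970 = 5.330 mg/L.

DO ≈ 5.33 mg/L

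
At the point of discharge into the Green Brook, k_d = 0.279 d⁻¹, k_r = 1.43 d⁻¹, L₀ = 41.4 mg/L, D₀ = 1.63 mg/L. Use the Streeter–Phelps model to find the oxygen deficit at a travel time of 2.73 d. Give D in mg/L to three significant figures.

k_d L₀/(k_r−k_d) = 0.279×41.4/(1.43−0.279) = 11.55/1.151 = 10.04 mg/L.
e^(−k_d t) = e^(−0.279×2.730) = 0.4669; e^(−k_r t) = e^(−1.43×2.730) = 0.02016.
D = 10.04 × (0.4669 − 0.02016) + 1.63 × 0.02016 = 4.483 + 0.03287 = 4.516 mg/L.

D ≈ 4.52 mg/L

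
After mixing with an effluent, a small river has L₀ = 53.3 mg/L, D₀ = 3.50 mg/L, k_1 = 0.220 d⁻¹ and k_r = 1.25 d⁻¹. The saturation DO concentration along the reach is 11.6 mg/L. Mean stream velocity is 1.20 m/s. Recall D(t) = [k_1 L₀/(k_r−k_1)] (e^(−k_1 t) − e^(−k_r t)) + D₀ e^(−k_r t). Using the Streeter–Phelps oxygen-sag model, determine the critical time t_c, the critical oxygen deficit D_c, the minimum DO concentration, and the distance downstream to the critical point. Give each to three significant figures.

t_c ≈ 1.33 d; D_c ≈ 7.00 mg/L; min DO ≈ 4.60 mg/L; x_c ≈ 138 km

At the critical point dD/dt = 0, so k_1 L₀ e^(−k_1 t) = k_r D. Substituting D(t) from the Streeter–Phelps equation and solving for t gives
t_c = ln[(k_r/k_1)(1 − D₀(k_r−k_1)/(k_1 L₀))] / (k_r−k_1).
Here k_r−k_1 = 1.030 d⁻¹ and 1 − D₀(k_r−k_1)/(k_1 L₀) = 1 − 3.50×1.030/(0.220×53.3) = 0.6926, so
t_c = ln(5.682 × 0.6926) / 1.030 = 1.370 / 1.030 = 1.330 d.
L(t_c) = L₀ e^(−k_1 t_c) = 53.3 × 0.7463 = 39.78 mg/L, and at the critical point k_r D_c = k_1 L, so D_c = (0.220/1.25) × 39.78 = 7.001 mg/L.
Minimum DO = C_s − D_c = 11.6 − 7.001 = 4.599 mg/L.
x_c = v t_c = 1.20 m/s × 1.330 d × 86400 s/d = 137900 m ≈ 138 km.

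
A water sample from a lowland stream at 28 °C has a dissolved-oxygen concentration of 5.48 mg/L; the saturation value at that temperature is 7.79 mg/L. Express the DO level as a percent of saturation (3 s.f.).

70.3 % saturation

% saturation = C/C_s × 100 = 5.48/7.79 × 100 = 70.3 %.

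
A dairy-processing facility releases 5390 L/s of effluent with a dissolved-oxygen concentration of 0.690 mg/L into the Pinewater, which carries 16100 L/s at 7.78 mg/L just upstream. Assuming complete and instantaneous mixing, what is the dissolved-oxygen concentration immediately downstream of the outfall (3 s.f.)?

6.00 mg/L

Flow-weighted mixing: C = (Q_r C_r + Q_w C_w)/(Q_r + Q_w)
= (16100×7.78 + 5390×0.690)/(16100 + 5390) = 129000/21490 = 6.002 mg/L.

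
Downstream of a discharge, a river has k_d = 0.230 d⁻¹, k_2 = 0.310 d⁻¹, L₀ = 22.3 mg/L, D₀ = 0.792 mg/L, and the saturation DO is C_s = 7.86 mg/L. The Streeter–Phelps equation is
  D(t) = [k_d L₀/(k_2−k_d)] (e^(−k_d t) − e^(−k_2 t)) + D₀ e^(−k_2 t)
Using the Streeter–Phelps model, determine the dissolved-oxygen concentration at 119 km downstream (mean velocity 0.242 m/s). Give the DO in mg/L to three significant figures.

Travel time t = x/v = 119 km / (0.242 m/s) = 119000 m / 0.242 m/s = 491700 s = 5.691 d.
k_d L₀/(k_2−k_d) = 0.230×22.3/(0.310−0.230) = 5.129/0.08000 = 64.11 mg/L.
e^(−k_d t) = e^(−0.230×5.691) = 0.2701; e^(−k_2 t) = e^(−0.310×5.691) = 0.1713.
D = 64.11 × (0.2701 − 0.1713) + 0.792 × 0.1713 = 6.333 + 0.1357 = 6.469 mg/L.
DO = C_s − D = 7.86 − 6.469 = 1.391 mg/L.

DO ≈ 1.39 mg/L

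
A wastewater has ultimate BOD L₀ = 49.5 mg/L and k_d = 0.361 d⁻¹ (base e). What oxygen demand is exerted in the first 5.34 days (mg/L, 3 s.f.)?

y_t = L₀(1 − e^(−k_d t)) = 49.5 × (1 − e^(−0.361×5.34))
= 49.5 × (1 − 0.1455) = 49.5 × 0.8545 = 42.30 mg/L.

y ≈ 42.3 mg/L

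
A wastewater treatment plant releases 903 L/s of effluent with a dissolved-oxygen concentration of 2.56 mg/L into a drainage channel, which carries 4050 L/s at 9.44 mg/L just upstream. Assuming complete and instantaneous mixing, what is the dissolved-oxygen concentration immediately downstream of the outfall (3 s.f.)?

Flow-weighted mixing: C = (Q_r C_r + Q_w C_w)/(Q_r + Q_w)
= (4050×9.44 + 903×2.56)/(4050 + 903) = 40540/4953 = 8.186 mg/L.

8.19 mg/L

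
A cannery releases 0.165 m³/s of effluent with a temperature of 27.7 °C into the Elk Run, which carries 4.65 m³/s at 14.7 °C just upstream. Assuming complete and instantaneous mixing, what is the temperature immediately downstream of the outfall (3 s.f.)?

15.1 °C

Flow-weighted mixing: C = (Q_r C_r + Q_w C_w)/(Q_r + Q_w)
= (4.65×14.7 + 0.165×27.7)/(4.65 + 0.165) = 72.93/4.815 = 15.15 °C.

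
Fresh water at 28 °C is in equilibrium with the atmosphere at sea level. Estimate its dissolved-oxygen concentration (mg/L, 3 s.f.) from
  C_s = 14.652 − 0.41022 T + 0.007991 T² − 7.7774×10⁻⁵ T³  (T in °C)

C_s = 14.652 − 0.41022×28 + 0.007991×28² − 7.7774×10⁻⁵×28³ = 7.723 mg/L.

C_s ≈ 7.72 mg/L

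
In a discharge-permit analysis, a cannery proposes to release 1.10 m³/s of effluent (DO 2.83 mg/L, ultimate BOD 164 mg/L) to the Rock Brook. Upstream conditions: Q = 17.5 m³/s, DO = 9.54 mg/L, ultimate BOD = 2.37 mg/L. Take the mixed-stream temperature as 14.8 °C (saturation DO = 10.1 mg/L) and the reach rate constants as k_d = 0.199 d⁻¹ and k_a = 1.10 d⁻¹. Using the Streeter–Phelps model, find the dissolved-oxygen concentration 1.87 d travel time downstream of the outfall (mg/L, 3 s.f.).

Mixed DO = (17.5×9.54 + 1.10×2.83)/(17.5+1.10) = 170.1/18.60 = 9.143 mg/L.
Mixed L₀ = (17.5×2.37 + 1.10×164)/(18.60) = 221.9/18.60 = 11.93 mg/L.
Initial deficit D₀ = C_s − DO₀ = 10.1 − 9.143 = 0.9568 mg/L.
D(1.87) = [0.199×11.93/(1.10−0.199)](e^(−0.199×1.87) − e^(−1.10×1.87)) + 0.9568 e^(−1.10×1.87)
= 2.635 × (0.6893 − 0.1278) + 0.9568 × 0.1278 = 1.601 mg/L.
DO = 10.1 − 1.601 = 8.499 mg/L.

DO ≈ 8.50 mg/L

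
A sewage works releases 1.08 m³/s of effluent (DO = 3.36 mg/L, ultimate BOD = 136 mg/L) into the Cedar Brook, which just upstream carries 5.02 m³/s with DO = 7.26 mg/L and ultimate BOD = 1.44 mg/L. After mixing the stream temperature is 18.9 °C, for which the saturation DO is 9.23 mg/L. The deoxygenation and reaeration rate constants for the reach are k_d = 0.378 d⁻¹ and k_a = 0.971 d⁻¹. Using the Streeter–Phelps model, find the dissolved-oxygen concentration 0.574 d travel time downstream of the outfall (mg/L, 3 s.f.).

Mixed DO = (5.02×7.26 + 1.08×3.36)/(5.02+1.08) = 40.07/6.100 = 6.570 mg/L.
Mixed L₀ = (5.02×1.44 + 1.08×136)/(6.100) = 154.1/6.100 = 25.26 mg/L.
Initial deficit D₀ = C_s − DO₀ = 9.23 − 6.570 = 2.660 mg/L.
D(0.574) = [0.378×25.26/(0.971−0.378)](e^(−0.378×0.574) − e^(−0.971×0.574)) + 2.660 e^(−0.971×0.574)
= 16.10 × (0.8050 − 0.5727) + 2.660 × 0.5727 = 5.264 mg/L.
DO = 9.23 − 5.264 = 3.966 mg/L.

DO ≈ 3.97 mg/L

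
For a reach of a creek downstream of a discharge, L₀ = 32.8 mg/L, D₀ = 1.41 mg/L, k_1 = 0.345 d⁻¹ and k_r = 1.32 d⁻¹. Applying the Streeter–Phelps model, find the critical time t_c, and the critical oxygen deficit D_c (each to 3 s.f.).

t_c ≈ 1.24 d; D_c ≈ 5.58 mg/L

At the critical point dD/dt = 0, so k_1 L₀ e^(−k_1 t) = k_r D. Substituting D(t) from the Streeter–Phelps equation and solving for t gives
t_c = ln[(k_r/k_1)(1 − D₀(k_r−k_1)/(k_1 L₀))] / (k_r−k_1).
Here k_r−k_1 = 0.9750 d⁻¹ and 1 − D₀(k_r−k_1)/(k_1 L₀) = 1 − 1.41×0.9750/(0.345×32.8) = 0.8785, so
t_c = ln(3.826 × 0.8785) / 0.9750 = 1.212 / 0.9750 = 1.243 d.
D_c = (k_1/k_r) L₀ e^(−k_1 t_c) = (0.345/1.32) × 32.8 × e^(−0.345×1.243) = 0.2614 × 32.8 × 0.6512 = 5.582 mg/L.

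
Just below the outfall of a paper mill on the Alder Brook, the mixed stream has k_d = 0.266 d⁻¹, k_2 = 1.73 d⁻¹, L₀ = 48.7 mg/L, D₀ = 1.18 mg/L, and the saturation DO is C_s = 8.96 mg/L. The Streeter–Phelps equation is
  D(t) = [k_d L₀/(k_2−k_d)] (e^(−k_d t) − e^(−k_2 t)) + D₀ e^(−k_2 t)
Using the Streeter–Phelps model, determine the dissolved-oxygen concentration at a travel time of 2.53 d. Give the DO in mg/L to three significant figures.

k_d L₀/(k_2−k_d) = 0.266×48.7/(1.73−0.266) = 12.95/1.464 = 8.848 mg/L.
e^(−k_d t) = e^(−0.266×2.530) = 0.5102; e^(−k_2 t) = e^(−1.73×2.530) = 0.01256.
D = 8.848 × (0.5102 − 0.01256) + 1.18 × 0.01256 = 4.403 + 0.01483 = 4.418 mg/L.
DO = C_s − D = 8.96 − 4.418 = 4.542 mg/L.

DO ≈ 4.54 mg/L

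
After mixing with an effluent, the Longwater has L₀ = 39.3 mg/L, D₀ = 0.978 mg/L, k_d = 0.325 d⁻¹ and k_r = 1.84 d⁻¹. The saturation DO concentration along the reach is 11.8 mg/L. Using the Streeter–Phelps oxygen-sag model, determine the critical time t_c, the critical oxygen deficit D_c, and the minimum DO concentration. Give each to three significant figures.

At the critical point dD/dt = 0, so k_d L₀ e^(−k_d t) = k_r D. Substituting D(t) from the Streeter–Phelps equation and solving for t gives
t_c = ln[(k_r/k_d)(1 − D₀(k_r−k_d)/(k_d L₀))] / (k_r−k_d).
Here k_r−k_d = 1.515 d⁻¹ and 1 − D₀(k_r−k_d)/(k_d L₀) = 1 − 0.978×1.515/(0.325×39.3) = 0.8840, so
t_c = ln(5.662 × 0.8840) / 1.515 = 1.610 / 1.515 = 1.063 d.
L(t_c) = L₀ e^(−k_d t_c) = 39.3 × 0.7079 = 27.82 mg/L, and at the critical point k_r D_c = k_d L, so D_c = (0.325/1.84) × 27.82 = 4.914 mg/L.
Minimum DO = C_s − D_c = 11.8 − 4.914 = 6.886 mg/L.

t_c ≈ 1.06 d; D_c ≈ 4.91 mg/L; min DO ≈ 6.89 mg/L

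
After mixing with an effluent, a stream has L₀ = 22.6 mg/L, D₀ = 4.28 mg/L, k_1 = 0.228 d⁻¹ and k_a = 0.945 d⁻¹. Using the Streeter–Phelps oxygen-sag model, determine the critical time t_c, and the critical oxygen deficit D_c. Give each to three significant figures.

With k_a/k_1 = 4.145 and 1 − D₀(k_a−k_1)/(k_1 L₀) = 0.4044,
t_c = ln(4.145 × 0.4044) / (0.945 − 0.228) = ln(1.676) / 0.7170 = 0.5166/0.7170 = 0.7205 d.
D_c = (k_1/k_a) L₀ e^(−k_1 t_c) = (0.228/0.945) × 22.6 × e^(−0.228×0.7205) = 0.2413 × 22.6 × 0.8485 = 4.627 mg/L.

t_c ≈ 0.721 d; D_c ≈ 4.63 mg/L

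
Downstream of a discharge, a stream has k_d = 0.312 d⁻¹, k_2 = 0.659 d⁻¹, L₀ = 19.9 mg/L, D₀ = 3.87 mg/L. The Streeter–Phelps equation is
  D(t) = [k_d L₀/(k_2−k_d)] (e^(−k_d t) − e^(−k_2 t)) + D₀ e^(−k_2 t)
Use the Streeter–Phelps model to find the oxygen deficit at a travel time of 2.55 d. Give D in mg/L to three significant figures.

k_d L₀/(k_2−k_d) = 0.312×19.9/(0.659−0.312) = 6.209/0.3470 = 17.89 mg/L.
e^(−k_d t) = e^(−0.312×2.550) = 0.4513; e^(−k_2 t) = e^(−0.659×2.550) = 0.1863.
D = 17.89 × (0.4513 − 0.1863) + 3.87 × 0.1863 = 4.742 + 0.7209 = 5.463 mg/L.

D ≈ 5.46 mg/L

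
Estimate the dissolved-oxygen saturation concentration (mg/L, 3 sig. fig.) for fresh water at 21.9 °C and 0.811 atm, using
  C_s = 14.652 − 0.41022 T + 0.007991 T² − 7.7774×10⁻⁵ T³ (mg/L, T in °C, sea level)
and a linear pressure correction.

C_s ≈ 7.04 mg/L

At sea level: C_s = 14.652 − 0.41022×21.9 + 0.007991×21.9² − 7.7774×10⁻⁵×21.9³ = 8.684 mg/L.
Pressure correction: C_s' = 8.684 × 0.811 = 7.043 mg/L.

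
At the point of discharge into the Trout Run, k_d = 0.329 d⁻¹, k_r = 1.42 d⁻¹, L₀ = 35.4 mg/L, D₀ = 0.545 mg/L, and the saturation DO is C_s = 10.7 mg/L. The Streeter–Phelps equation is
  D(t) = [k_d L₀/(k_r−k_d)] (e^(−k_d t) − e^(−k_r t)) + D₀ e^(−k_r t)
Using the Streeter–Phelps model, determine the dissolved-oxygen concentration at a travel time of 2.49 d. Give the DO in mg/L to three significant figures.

k_d L₀/(k_r−k_d) = 0.329×35.4/(1.42−0.329) = 11.65/1.091 = 10.68 mg/L.
e^(−k_d t) = e^(−0.329×2.490) = 0.4408; e^(−k_r t) = e^(−1.42×2.490) = 0.02914.
D = 10.68 × (0.4408 − 0.02914) + 0.545 × 0.02914 = 4.394 + 0.01588 = 4.410 mg/L.
DO = C_s − D = 10.7 − 4.410 = 6.290 mg/L.

DO ≈ 6.29 mg/L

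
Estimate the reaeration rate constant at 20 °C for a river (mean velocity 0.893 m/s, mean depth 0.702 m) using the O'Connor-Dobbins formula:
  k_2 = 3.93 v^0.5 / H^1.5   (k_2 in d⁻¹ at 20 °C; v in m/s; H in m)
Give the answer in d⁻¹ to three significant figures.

k_2 ≈ 6.31 d⁻¹

k_2 = 3.93 × 0.893^0.5 / 0.702^1.5 = 3.93 × 0.9450 / 0.5882 = 6.314 d⁻¹.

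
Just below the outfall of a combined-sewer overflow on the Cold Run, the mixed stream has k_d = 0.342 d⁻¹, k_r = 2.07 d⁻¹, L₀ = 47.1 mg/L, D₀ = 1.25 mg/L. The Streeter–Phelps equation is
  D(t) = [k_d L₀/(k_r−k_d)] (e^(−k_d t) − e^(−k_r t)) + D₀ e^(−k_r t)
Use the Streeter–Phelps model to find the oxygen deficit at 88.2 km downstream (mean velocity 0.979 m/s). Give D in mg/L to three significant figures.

Travel time t = x/v = 88.2 km / (0.979 m/s) = 88200 m / 0.979 m/s = 90090 s = 1.043 d.
k_d L₀/(k_r−k_d) = 0.342×47.1/(2.07−0.342) = 16.11/1.728 = 9.322 mg/L.
e^(−k_d t) = e^(−0.342×1.043) = 0.7000; e^(−k_r t) = e^(−2.07×1.043) = 0.1155.
D = 9.322 × (0.7000 − 0.1155) + 1.25 × 0.1155 = 5.449 + 0.1444 = 5.593 mg/L.

D ≈ 5.59 mg/L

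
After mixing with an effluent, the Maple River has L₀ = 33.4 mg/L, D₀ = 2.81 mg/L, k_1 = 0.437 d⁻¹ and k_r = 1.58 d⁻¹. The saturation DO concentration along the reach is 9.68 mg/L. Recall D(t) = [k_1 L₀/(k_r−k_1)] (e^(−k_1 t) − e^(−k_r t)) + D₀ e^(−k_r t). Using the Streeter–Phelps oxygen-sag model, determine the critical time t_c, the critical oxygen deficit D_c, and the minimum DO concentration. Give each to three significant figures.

With k_r/k_1 = 3.616 and 1 − D₀(k_r−k_1)/(k_1 L₀) = 0.7799,
t_c = ln(3.616 × 0.7799) / (1.58 − 0.437) = ln(2.820) / 1.143 = 1.037/1.143 = 0.9070 d.
L(t_c) = L₀ e^(−k_1 t_c) = 33.4 × 0.6728 = 22.47 mg/L, and at the critical point k_r D_c = k_1 L, so D_c = (0.437/1.58) × 22.47 = 6.215 mg/L.
Minimum DO = C_s − D_c = 9.68 − 6.215 = 3.465 mg/L.

t_c ≈ 0.907 d; D_c ≈ 6.21 mg/L; min DO ≈ 3.47 mg/L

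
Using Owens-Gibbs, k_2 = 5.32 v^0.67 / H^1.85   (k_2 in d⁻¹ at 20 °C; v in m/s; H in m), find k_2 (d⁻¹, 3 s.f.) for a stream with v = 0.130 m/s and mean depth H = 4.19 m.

k_2 = 5.32 × 0.130^0.67 / 4.19^1.85 = 5.32 × 0.2549 / 14.16 = 0.09575 d⁻¹.

k_2 ≈ 0.0958 d⁻¹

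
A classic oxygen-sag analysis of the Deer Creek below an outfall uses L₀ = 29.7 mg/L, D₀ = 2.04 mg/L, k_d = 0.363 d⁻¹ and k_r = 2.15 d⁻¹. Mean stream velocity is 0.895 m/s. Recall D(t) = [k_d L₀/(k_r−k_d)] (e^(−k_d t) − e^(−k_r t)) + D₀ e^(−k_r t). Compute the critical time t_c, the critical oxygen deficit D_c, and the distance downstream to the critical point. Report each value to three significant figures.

At the critical point dD/dt = 0, so k_d L₀ e^(−k_d t) = k_r D. Substituting D(t) from the Streeter–Phelps equation and solving for t gives
t_c = ln[(k_r/k_d)(1 − D₀(k_r−k_d)/(k_d L₀))] / (k_r−k_d).
Here k_r−k_d = 1.787 d⁻¹ and 1 − D₀(k_r−k_d)/(k_d L₀) = 1 − 2.04×1.787/(0.363×29.7) = 0.6619, so
t_c = ln(5.923 × 0.6619) / 1.787 = 1.366 / 1.787 = 0.7645 d.
D_c = (k_d/k_r) L₀ e^(−k_d t_c) = (0.363/2.15) × 29.7 × e^(−0.363×0.7645) = 0.1688 × 29.7 × 0.7577 = 3.799 mg/L.
x_c = v t_c = 0.895 m/s × 0.7645 d × 86400 s/d = 59120 m ≈ 59.1 km.

t_c ≈ 0.764 d; D_c ≈ 3.80 mg/L; x_c ≈ 59.1 km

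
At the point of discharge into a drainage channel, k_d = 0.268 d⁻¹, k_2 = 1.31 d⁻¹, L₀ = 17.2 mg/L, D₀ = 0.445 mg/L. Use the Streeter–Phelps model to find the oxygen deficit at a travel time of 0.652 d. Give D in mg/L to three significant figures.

k_d L₀/(k_2−k_d) = 0.268×17.2/(1.31−0.268) = 4.610/1.042 = 4.424 mg/L.
e^(−k_d t) = e^(−0.268×0.6520) = 0.8397; e^(−k_2 t) = e^(−1.31×0.6520) = 0.4257.
D = 4.424 × (0.8397 − 0.4257) + 0.445 × 0.4257 = 1.832 + 0.1894 = 2.021 mg/L.

D ≈ 2.02 mg/L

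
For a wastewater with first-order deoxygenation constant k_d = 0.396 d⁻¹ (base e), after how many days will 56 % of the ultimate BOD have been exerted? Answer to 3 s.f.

t ≈ 2.07 d

y/L₀ = 1 − e^(−k_d t) = 0.56 ⇒ e^(−k_d t) = 0.440
t = −ln(0.440) / 0.396 = 0.8210 / 0.396 = 2.073 d.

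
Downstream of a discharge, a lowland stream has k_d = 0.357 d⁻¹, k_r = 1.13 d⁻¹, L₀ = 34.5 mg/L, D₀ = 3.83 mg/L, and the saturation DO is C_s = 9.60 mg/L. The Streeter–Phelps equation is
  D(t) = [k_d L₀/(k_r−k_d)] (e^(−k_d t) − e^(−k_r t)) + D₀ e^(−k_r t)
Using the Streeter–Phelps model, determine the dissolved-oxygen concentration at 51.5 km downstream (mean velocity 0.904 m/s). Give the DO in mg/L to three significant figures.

DO ≈ 2.75 mg/L

Travel time t = x/v = 51.5 km / (0.904 m/s) = 51500 m / 0.904 m/s = 56970 s = 0.6594 d.
k_d L₀/(k_r−k_d) = 0.357×34.5/(1.13−0.357) = 12.32/0.7730 = 15.93 mg/L.
e^(−k_d t) = e^(−0.357×0.6594) = 0.7903; e^(−k_r t) = e^(−1.13×0.6594) = 0.4747.
D = 15.93 × (0.7903 − 0.4747) + 3.83 × 0.4747 = 5.028 + 1.818 = 6.846 mg/L.
DO = C_s − D = 9.60 − 6.846 = 2.754 mg/L.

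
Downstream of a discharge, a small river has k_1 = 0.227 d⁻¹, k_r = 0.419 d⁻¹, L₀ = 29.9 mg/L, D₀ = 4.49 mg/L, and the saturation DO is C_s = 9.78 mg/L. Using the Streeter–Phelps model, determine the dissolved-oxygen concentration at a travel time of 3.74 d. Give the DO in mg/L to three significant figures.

DO ≈ 1.09 mg/L

k_1 L₀/(k_r−k_1) = 0.227×29.9/(0.419−0.227) = 6.787/0.1920 = 35.35 mg/L.
e^(−k_1 t) = e^(−0.227×3.740) = 0.4279; e^(−k_r t) = e^(−0.419×3.740) = 0.2087.
D = 35.35 × (0.4279 − 0.2087) + 4.49 × 0.2087 = 7.749 + 0.9369 = 8.685 mg/L.
DO = C_s − D = 9.78 − 8.685 = 1.095 mg/L.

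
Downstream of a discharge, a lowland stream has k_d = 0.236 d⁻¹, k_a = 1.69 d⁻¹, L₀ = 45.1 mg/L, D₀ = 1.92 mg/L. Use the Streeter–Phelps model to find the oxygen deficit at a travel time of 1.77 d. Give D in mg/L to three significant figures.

D ≈ 4.55 mg/L

k_d L₀/(k_a−k_d) = 0.236×45.1/(1.69−0.236) = 10.64/1.454 = 7.320 mg/L.
e^(−k_d t) = e^(−0.236×1.770) = 0.6585; e^(−k_a t) = e^(−1.69×1.770) = 0.05022.
D = 7.320 × (0.6585 − 0.05022) + 1.92 × 0.05022 = 4.453 + 0.09643 = 4.549 mg/L.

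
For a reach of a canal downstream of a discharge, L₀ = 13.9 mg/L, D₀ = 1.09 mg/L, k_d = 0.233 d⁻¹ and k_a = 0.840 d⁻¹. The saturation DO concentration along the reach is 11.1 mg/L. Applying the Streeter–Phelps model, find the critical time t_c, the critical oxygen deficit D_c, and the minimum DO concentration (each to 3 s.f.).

t_c ≈ 1.74 d; D_c ≈ 2.57 mg/L; min DO ≈ 8.53 mg/L

t_c = [1/(k_a−k_d)] ln[(k_a/k_d)(1 − D₀(k_a−k_d)/(k_d L₀))]
= [1/(0.840−0.233)] ln[(0.840/0.233)(1 − 1.09×0.6070/(0.233×13.9))]
= (1/0.6070) ln[3.605 × 0.7957] = 1.647 × ln(2.869) = 1.647 × 1.054 = 1.736 d.
D_c = (k_d/k_a) L₀ e^(−k_d t_c) = (0.233/0.840) × 13.9 × e^(−0.233×1.736) = 0.2774 × 13.9 × 0.6673 = 2.573 mg/L.
Minimum DO = C_s − D_c = 11.1 − 2.573 = 8.527 mg/L.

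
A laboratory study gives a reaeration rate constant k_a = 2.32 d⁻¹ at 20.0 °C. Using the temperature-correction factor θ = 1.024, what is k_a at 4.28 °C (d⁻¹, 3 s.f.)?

k_a(T₂) = k_a(T₁) · θ^(T₂−T₁) = 2.32 × 1.024^(4.28−20.0)
= 2.32 × 1.024^-15.7 = 2.32 × 0.6888 = 1.598 d⁻¹.

k_a ≈ 1.60 d⁻¹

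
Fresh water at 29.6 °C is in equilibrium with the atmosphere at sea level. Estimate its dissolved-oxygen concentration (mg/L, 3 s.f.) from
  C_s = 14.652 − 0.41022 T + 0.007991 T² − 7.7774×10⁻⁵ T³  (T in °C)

C_s = 14.652 − 0.41022×29.6 + 0.007991×29.6² − 7.7774×10⁻⁵×29.6³ = 7.494 mg/L.

C_s ≈ 7.49 mg/L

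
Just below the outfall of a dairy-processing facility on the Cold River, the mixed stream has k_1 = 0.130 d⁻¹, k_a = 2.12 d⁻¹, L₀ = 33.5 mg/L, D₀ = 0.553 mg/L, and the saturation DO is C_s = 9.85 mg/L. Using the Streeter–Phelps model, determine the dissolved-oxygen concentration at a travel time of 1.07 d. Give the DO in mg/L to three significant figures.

k_1 L₀/(k_a−k_1) = 0.130×33.5/(2.12−0.130) = 4.355/1.990 = 2.188 mg/L.
e^(−k_1 t) = e^(−0.130×1.070) = 0.8701; e^(−k_a t) = e^(−2.12×1.070) = 0.1035.
D = 2.188 × (0.8701 − 0.1035) + 0.553 × 0.1035 = 1.678 + 0.05722 = 1.735 mg/L.
DO = C_s − D = 9.85 − 1.735 = 8.115 mg/L.

DO ≈ 8.11 mg/L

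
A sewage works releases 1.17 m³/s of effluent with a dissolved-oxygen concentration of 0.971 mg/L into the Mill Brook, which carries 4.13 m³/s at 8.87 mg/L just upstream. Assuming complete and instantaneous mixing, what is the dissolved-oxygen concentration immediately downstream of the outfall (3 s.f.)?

Flow-weighted mixing: C = (Q_r C_r + Q_w C_w)/(Q_r + Q_w)
= (4.13×8.87 + 1.17×0.971)/(4.13 + 1.17) = 37.77/5.300 = 7.126 mg/L.

7.13 mg/L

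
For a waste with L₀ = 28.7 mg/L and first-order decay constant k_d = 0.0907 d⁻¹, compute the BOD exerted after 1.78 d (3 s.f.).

y_t = L₀(1 − e^(−k_d t)) = 28.7 × (1 − e^(−0.0907×1.78))
= 28.7 × (1 − 0.8509) = 28.7 × 0.1491 = 4.279 mg/L.

y ≈ 4.28 mg/L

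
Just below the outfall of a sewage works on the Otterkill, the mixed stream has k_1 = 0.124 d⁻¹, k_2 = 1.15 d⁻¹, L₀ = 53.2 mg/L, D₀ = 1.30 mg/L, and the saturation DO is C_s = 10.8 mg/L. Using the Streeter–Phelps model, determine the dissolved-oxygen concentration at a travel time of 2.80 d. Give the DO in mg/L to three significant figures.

DO ≈ 6.46 mg/L

k_1 L₀/(k_2−k_1) = 0.124×53.2/(1.15−0.124) = 6.597/1.026 = 6.430 mg/L.
e^(−k_1 t) = e^(−0.124×2.800) = 0.7067; e^(−k_2 t) = e^(−1.15×2.800) = 0.03996.
D = 6.430 × (0.7067 − 0.03996) + 1.30 × 0.03996 = 4.287 + 0.05194 = 4.339 mg/L.
DO = C_s − D = 10.8 − 4.339 = 6.461 mg/L.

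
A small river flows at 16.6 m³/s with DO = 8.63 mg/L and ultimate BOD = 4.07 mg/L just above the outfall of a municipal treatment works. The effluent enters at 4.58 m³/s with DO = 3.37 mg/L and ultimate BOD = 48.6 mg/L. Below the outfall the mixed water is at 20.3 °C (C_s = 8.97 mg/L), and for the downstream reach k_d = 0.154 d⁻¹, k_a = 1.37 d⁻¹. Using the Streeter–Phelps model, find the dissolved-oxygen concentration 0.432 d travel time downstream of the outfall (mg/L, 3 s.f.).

Mixed DO = (16.6×8.63 + 4.58×3.37)/(16.6+4.58) = 158.7/21.18 = 7.493 mg/L.
Mixed L₀ = (16.6×4.07 + 4.58×48.6)/(21.18) = 290.2/21.18 = 13.70 mg/L.
Initial deficit D₀ = C_s − DO₀ = 8.97 − 7.493 = 1.477 mg/L.
D(0.432) = [0.154×13.70/(1.37−0.154)](e^(−0.154×0.432) − e^(−1.37×0.432)) + 1.477 e^(−1.37×0.432)
= 1.735 × (0.9356 − 0.5533) + 1.477 × 0.5533 = 1.481 mg/L.
DO = 8.97 − 1.481 = 7.489 mg/L.

DO ≈ 7.49 mg/L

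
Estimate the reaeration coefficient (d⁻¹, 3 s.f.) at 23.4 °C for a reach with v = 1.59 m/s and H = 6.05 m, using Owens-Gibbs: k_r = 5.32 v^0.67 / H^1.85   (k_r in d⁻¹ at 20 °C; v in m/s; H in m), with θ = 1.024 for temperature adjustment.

k_r ≈ 0.282 d⁻¹

k_r(20) = 5.32 × 1.59^0.67 / 6.05^1.85 = 5.32 × 1.364 / 27.94 = 0.2598 d⁻¹.
k_r(23.4) = 0.2598 × 1.024^(23.4−20) = 0.2598 × 1.084 = 0.2816 d⁻¹.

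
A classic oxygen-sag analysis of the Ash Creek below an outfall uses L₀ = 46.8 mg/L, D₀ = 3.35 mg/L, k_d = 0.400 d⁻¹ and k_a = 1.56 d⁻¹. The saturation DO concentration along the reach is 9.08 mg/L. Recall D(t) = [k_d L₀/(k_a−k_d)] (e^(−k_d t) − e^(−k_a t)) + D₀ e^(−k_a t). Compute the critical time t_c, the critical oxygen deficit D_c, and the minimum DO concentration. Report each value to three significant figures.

t_c ≈ 0.973 d; D_c ≈ 8.13 mg/L; min DO ≈ 0.948 mg/L

At the critical point dD/dt = 0, so k_d L₀ e^(−k_d t) = k_a D. Substituting D(t) from the Streeter–Phelps equation and solving for t gives
t_c = ln[(k_a/k_d)(1 − D₀(k_a−k_d)/(k_d L₀))] / (k_a−k_d).
Here k_a−k_d = 1.160 d⁻¹ and 1 − D₀(k_a−k_d)/(k_d L₀) = 1 − 3.35×1.160/(0.400×46.8) = 0.7924, so
t_c = ln(3.900 × 0.7924) / 1.160 = 1.128 / 1.160 = 0.9727 d.
D_c = (k_d/k_a) L₀ e^(−k_d t_c) = (0.400/1.56) × 46.8 × e^(−0.400×0.9727) = 0.2564 × 46.8 × 0.6777 = 8.132 mg/L.
Minimum DO = C_s − D_c = 9.08 − 8.132 = 0.9478 mg/L.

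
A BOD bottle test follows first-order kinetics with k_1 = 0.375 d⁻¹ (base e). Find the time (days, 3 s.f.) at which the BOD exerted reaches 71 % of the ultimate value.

t ≈ 3.30 d

y/L₀ = 1 − e^(−k_1 t) = 0.71 ⇒ e^(−k_1 t) = 0.290
t = −ln(0.290) / 0.375 = 1.238 / 0.375 = 3.301 d.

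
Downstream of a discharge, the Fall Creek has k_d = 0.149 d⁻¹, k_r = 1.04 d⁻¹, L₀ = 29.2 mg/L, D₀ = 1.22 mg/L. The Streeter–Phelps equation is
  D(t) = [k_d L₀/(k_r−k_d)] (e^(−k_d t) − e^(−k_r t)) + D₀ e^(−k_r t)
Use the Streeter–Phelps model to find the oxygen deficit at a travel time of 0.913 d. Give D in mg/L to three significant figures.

D ≈ 2.84 mg/L

k_d L₀/(k_r−k_d) = 0.149×29.2/(1.04−0.149) = 4.351/0.8910 = 4.883 mg/L.
e^(−k_d t) = e^(−0.149×0.9130) = 0.8728; e^(−k_r t) = e^(−1.04×0.9130) = 0.3869.
D = 4.883 × (0.8728 − 0.3869) + 1.22 × 0.3869 = 2.373 + 0.4721 = 2.845 mg/L.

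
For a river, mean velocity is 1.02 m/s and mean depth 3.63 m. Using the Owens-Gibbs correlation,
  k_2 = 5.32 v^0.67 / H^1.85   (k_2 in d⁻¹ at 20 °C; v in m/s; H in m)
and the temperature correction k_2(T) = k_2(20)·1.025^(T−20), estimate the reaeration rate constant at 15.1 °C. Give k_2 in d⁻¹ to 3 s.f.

k_2 ≈ 0.440 d⁻¹

k_2(20) = 5.32 × 1.02^0.67 / 3.63^1.85 = 5.32 × 1.013 / 10.86 = 0.4964 d⁻¹.
k_2(15.1) = 0.4964 × 1.025^(15.1−20) = 0.4964 × 0.8860 = 0.4398 d⁻¹.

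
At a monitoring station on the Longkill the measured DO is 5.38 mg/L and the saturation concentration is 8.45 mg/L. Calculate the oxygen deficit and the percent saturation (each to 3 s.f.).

D ≈ 3.07 mg/L; 63.7 % saturation

D = C_s − C = 8.45 − 5.38 = 3.07 mg/L.
% saturation = 5.38/8.45 × 100 = 63.7 %.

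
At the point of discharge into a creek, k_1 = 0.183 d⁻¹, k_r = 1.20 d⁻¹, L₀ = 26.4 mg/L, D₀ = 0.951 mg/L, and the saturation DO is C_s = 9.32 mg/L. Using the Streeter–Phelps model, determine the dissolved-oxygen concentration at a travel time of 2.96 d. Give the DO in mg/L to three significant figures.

k_1 L₀/(k_r−k_1) = 0.183×26.4/(1.20−0.183) = 4.831/1.017 = 4.750 mg/L.
e^(−k_1 t) = e^(−0.183×2.960) = 0.5818; e^(−k_r t) = e^(−1.20×2.960) = 0.02867.
D = 4.750 × (0.5818 − 0.02867) + 0.951 × 0.02867 = 2.627 + 0.02726 = 2.655 mg/L.
DO = C_s − D = 9.32 − 2.655 = 6.665 mg/L.

DO ≈ 6.67 mg/L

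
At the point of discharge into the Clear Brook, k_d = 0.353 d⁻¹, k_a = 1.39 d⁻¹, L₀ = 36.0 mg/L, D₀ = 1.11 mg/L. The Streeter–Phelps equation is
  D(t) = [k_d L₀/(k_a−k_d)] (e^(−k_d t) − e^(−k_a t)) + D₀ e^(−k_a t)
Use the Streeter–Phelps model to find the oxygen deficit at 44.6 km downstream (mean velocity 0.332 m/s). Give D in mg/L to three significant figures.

D ≈ 5.79 mg/L

Travel time t = x/v = 44.6 km / (0.332 m/s) = 44600 m / 0.332 m/s = 134300 s = 1.555 d.
k_d L₀/(k_a−k_d) = 0.353×36.0/(1.39−0.353) = 12.71/1.037 = 12.25 mg/L.
e^(−k_d t) = e^(−0.353×1.555) = 0.5776; e^(−k_a t) = e^(−1.39×1.555) = 0.1152.
D = 12.25 × (0.5776 − 0.1152) + 1.11 × 0.1152 = 5.667 + 0.1279 = 5.795 mg/L.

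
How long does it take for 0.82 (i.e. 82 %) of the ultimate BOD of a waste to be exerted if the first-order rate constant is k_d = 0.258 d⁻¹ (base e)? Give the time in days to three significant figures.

y/L₀ = 1 − e^(−k_d t) = 0.82 ⇒ e^(−k_d t) = 0.180
t = −ln(0.180) / 0.258 = 1.715 / 0.258 = 6.647 d.

t ≈ 6.65 d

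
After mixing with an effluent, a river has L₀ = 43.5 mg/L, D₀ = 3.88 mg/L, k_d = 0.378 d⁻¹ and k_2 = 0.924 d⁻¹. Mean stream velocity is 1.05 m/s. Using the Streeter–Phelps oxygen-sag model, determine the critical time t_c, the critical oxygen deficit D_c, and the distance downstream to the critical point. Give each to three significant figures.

t_c ≈ 1.38 d; D_c ≈ 10.5 mg/L; x_c ≈ 126 km

t_c = [1/(k_2−k_d)] ln[(k_2/k_d)(1 − D₀(k_2−k_d)/(k_d L₀))]
= [1/(0.924−0.378)] ln[(0.924/0.378)(1 − 3.88×0.5460/(0.378×43.5))]
= (1/0.5460) ln[2.444 × 0.8712] = 1.832 × ln(2.130) = 1.832 × 0.7559 = 1.384 d.
L(t_c) = L₀ e^(−k_d t_c) = 43.5 × 0.5926 = 25.78 mg/L, and at the critical point k_2 D_c = k_d L, so D_c = (0.378/0.924) × 25.78 = 10.54 mg/L.
x_c = v t_c = 1.05 m/s × 1.384 d × 86400 s/d = 125600 m ≈ 126 km.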